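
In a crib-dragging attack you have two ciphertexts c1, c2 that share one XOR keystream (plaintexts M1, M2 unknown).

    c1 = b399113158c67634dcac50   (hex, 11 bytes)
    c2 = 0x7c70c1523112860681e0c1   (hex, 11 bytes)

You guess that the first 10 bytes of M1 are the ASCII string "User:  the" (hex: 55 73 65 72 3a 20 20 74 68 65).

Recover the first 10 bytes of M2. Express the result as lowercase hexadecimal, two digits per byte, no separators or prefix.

9a9ab51153f4d0463529

First, c1 ⊕ c2 = (M1 ⊕ K) ⊕ (M2 ⊕ K) = M1 ⊕ M2, so the key drops out. Then M2 = (M1 ⊕ M2) ⊕ M1 over the first 10 bytes.
byte 0: (b3 ⊕ 7c) ⊕ 55 = cf ⊕ 55 = 9a
byte 1: (99 ⊕ 70) ⊕ 73 = e9 ⊕ 73 = 9a
byte 2: (11 ⊕ c1) ⊕ 65 = d0 ⊕ 65 = b5
byte 3: (31 ⊕ 52) ⊕ 72 = 63 ⊕ 72 = 11
byte 4: (58 ⊕ 31) ⊕ 3a = 69 ⊕ 3a = 53
byte 5: (c6 ⊕ 12) ⊕ 20 = d4 ⊕ 20 = f4
byte 6: (76 ⊕ 86) ⊕ 20 = f0 ⊕ 20 = d0
byte 7: (34 ⊕ 06) ⊕ 74 = 32 ⊕ 74 = 46
byte 8: (dc ⊕ 81) ⊕ 68 = 5d ⊕ 68 = 35
byte 9: (ac ⊕ e0) ⊕ 65 = 4c ⊕ 65 = 29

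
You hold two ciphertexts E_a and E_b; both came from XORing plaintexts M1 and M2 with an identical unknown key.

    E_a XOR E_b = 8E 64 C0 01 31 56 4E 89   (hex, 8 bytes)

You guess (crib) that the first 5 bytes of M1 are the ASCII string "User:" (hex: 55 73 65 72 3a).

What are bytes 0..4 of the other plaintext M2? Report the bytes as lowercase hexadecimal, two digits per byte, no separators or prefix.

db17a5730b

Since E_a ⊕ E_b = M1 ⊕ M2, XORing with the guessed M1 bytes yields the corresponding M2 bytes: M2 = (E_a ⊕ E_b) ⊕ M1.
byte 0: 8e XOR 55 = db
byte 1: 64 XOR 73 = 17
byte 2: c0 XOR 65 = a5
byte 3: 01 XOR 72 = 73
byte 4: 31 XOR 3a = 0b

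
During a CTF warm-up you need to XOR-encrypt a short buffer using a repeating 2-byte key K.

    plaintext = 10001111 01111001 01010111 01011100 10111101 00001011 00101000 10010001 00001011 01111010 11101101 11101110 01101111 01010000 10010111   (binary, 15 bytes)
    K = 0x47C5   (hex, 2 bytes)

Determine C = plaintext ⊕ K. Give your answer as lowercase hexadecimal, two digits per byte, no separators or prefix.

c8bc1099face6f544cbfaa2b2895d0

The 2-byte key repeats, so the effective keystream is 47 c5 47 c5 47 c5 47 c5 47 c5 47 c5 47 c5 47.
byte 0: 8f ^ 47 = c8
byte 1: 79 ^ c5 = bc
byte 2: 57 ^ 47 = 10
byte 3: 5c ^ c5 = 99
byte 4: bd ^ 47 = fa
byte 5: 0b ^ c5 = ce
byte 6: 28 ^ 47 = 6f
byte 7: 91 ^ c5 = 54
byte 8: 0b ^ 47 = 4c
byte 9: 7a ^ c5 = bf
byte 10: ed ^ 47 = aa
byte 11: ee ^ c5 = 2b
byte 12: 6f ^ 47 = 28
byte 13: 50 ^ c5 = 95
byte 14: 97 ^ 47 = d0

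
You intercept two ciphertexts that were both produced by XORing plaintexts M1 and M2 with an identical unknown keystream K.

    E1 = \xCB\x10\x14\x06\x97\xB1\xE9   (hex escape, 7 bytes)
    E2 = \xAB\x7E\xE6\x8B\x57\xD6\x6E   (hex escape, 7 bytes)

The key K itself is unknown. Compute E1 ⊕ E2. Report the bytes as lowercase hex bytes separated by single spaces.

E1 ⊕ E2 = (M1 ⊕ K) ⊕ (M2 ⊕ K) = M1 ⊕ M2 — the shared key cancels under XOR.
cb ⊕ ab = 60
10 ⊕ 7e = 6e
14 ⊕ e6 = f2
06 ⊕ 8b = 8d
97 ⊕ 57 = c0
b1 ⊕ d6 = 67
e9 ⊕ 6e = 87

60 6e f2 8d c0 67 87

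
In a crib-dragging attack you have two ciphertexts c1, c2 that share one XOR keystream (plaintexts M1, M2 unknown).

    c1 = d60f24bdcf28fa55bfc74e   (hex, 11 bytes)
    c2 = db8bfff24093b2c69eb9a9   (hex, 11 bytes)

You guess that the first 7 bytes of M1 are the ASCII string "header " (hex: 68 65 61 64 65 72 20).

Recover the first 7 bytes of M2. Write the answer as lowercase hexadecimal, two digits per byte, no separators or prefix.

65e1ba2beac968

First, c1 ⊕ c2 = (M1 ⊕ K) ⊕ (M2 ⊕ K) = M1 ⊕ M2, so the key drops out. Then M2 = (M1 ⊕ M2) ⊕ M1 over the first 7 bytes.
byte 0: (d6 ^ db) ^ 68 = 0d ^ 68 = 65
byte 1: (0f ^ 8b) ^ 65 = 84 ^ 65 = e1
byte 2: (24 ^ ff) ^ 61 = db ^ 61 = ba
byte 3: (bd ^ f2) ^ 64 = 4f ^ 64 = 2b
byte 4: (cf ^ 40) ^ 65 = 8f ^ 65 = ea
byte 5: (28 ^ 93) ^ 72 = bb ^ 72 = c9
byte 6: (fa ^ b2) ^ 20 = 48 ^ 20 = 68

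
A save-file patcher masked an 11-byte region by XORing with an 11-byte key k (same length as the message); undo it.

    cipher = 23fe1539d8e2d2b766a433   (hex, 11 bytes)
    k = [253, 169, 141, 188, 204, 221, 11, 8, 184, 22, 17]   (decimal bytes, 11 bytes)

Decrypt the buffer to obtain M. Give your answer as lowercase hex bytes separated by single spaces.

XOR is its own inverse, so applying the key byte-wise gives the result directly.
23 ^ fd = de
fe ^ a9 = 57
15 ^ 8d = 98
39 ^ bc = 85
d8 ^ cc = 14
e2 ^ dd = 3f
d2 ^ 0b = d9
b7 ^ 08 = bf
66 ^ b8 = de
a4 ^ 16 = b2
33 ^ 11 = 22

de 57 98 85 14 3f d9 bf de b2 22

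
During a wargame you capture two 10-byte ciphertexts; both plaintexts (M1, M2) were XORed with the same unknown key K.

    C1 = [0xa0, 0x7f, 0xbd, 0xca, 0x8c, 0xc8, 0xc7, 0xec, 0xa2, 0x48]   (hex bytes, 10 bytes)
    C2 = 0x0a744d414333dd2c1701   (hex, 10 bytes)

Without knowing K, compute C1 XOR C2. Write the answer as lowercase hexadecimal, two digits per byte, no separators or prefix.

aa0bf08bcffb1ac0b549

C1 ⊕ C2 = (M1 ⊕ K) ⊕ (M2 ⊕ K) = M1 ⊕ M2 — the shared key cancels under XOR.
byte 0: a0 ⊕ 0a = aa
byte 1: 7f ⊕ 74 = 0b
byte 2: bd ⊕ 4d = f0
byte 3: ca ⊕ 41 = 8b
byte 4: 8c ⊕ 43 = cf
byte 5: c8 ⊕ 33 = fb
byte 6: c7 ⊕ dd = 1a
byte 7: ec ⊕ 2c = c0
byte 8: a2 ⊕ 17 = b5
byte 9: 48 ⊕ 01 = 49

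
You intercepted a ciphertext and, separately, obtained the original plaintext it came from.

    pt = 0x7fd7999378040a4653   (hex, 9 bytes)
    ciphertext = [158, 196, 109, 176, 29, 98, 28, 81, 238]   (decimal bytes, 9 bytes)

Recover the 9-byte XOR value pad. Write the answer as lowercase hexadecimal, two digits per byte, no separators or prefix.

Since ciphertext = pt ⊕ pad, XORing both sides with pt gives pad = pt ⊕ ciphertext.
01111111 ⊕ 10011110 = 11100001
11010111 ⊕ 11000100 = 00010011
10011001 ⊕ 01101101 = 11110100
10010011 ⊕ 10110000 = 00100011
01111000 ⊕ 00011101 = 01100101
00000100 ⊕ 01100010 = 01100110
00001010 ⊕ 00011100 = 00010110
01000110 ⊕ 01010001 = 00010111
01010011 ⊕ 11101110 = 10111101

e113f42365661617bd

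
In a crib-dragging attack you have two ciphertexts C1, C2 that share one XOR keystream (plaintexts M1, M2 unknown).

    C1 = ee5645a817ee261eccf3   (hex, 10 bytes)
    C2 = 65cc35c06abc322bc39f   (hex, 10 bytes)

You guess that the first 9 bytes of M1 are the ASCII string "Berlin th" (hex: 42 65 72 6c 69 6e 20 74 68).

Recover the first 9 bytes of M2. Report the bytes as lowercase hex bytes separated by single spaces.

First, C1 ⊕ C2 = (M1 ⊕ K) ⊕ (M2 ⊕ K) = M1 ⊕ M2, so the key drops out. Then M2 = (M1 ⊕ M2) ⊕ M1 over the first 9 bytes.
byte 0: (ee XOR 65) XOR 42 = 8b XOR 42 = c9
byte 1: (56 XOR cc) XOR 65 = 9a XOR 65 = ff
byte 2: (45 XOR 35) XOR 72 = 70 XOR 72 = 02
byte 3: (a8 XOR c0) XOR 6c = 68 XOR 6c = 04
byte 4: (17 XOR 6a) XOR 69 = 7d XOR 69 = 14
byte 5: (ee XOR bc) XOR 6e = 52 XOR 6e = 3c
byte 6: (26 XOR 32) XOR 20 = 14 XOR 20 = 34
byte 7: (1e XOR 2b) XOR 74 = 35 XOR 74 = 41
byte 8: (cc XOR c3) XOR 68 = 0f XOR 68 = 67

c9 ff 02 04 14 3c 34 41 67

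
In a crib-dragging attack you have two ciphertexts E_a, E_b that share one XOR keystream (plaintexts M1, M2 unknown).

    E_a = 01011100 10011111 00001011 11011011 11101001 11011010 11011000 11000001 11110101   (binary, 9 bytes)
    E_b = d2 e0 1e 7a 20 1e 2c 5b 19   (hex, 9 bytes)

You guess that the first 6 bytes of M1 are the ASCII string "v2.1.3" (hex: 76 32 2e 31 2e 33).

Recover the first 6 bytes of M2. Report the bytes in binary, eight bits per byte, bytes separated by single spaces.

11111000 01001101 00111011 10010000 11100111 11110111

First, E_a ⊕ E_b = (M1 ⊕ K) ⊕ (M2 ⊕ K) = M1 ⊕ M2, so the key drops out. Then M2 = (M1 ⊕ M2) ⊕ M1 over the first 6 bytes.
byte 0: (5c ^ d2) ^ 76 = 8e ^ 76 = f8
byte 1: (9f ^ e0) ^ 32 = 7f ^ 32 = 4d
byte 2: (0b ^ 1e) ^ 2e = 15 ^ 2e = 3b
byte 3: (db ^ 7a) ^ 31 = a1 ^ 31 = 90
byte 4: (e9 ^ 20) ^ 2e = c9 ^ 2e = e7
byte 5: (da ^ 1e) ^ 33 = c4 ^ 33 = f7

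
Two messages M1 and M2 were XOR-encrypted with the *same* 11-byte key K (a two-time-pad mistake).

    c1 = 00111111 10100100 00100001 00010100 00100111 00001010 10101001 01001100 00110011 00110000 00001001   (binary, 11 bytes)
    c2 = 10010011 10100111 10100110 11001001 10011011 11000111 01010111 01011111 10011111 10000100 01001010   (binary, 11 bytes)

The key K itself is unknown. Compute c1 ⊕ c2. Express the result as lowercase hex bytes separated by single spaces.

c1 ⊕ c2 = (M1 ⊕ K) ⊕ (M2 ⊕ K) = M1 ⊕ M2 — the shared key cancels under XOR.
3f ^ 93 = ac
a4 ^ a7 = 03
21 ^ a6 = 87
14 ^ c9 = dd
27 ^ 9b = bc
0a ^ c7 = cd
a9 ^ 57 = fe
4c ^ 5f = 13
33 ^ 9f = ac
30 ^ 84 = b4
09 ^ 4a = 43

ac 03 87 dd bc cd fe 13 ac b4 43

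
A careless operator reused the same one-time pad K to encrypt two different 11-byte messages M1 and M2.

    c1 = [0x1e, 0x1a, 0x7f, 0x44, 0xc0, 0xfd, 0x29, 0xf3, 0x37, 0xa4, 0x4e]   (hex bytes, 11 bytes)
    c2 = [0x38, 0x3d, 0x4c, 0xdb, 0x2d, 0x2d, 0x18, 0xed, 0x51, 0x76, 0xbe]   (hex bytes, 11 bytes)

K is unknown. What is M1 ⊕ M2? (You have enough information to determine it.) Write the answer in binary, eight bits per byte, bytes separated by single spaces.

c1 ⊕ c2 = (M1 ⊕ K) ⊕ (M2 ⊕ K) = M1 ⊕ M2 — the shared key cancels under XOR.
byte 0:  30 xor  56 =  38
byte 1:  26 xor  61 =  39
byte 2: 127 xor  76 =  51
byte 3:  68 xor 219 = 159
byte 4: 192 xor  45 = 237
byte 5: 253 xor  45 = 208
byte 6:  41 xor  24 =  49
byte 7: 243 xor 237 =  30
byte 8:  55 xor  81 = 102
byte 9: 164 xor 118 = 210
byte 10:  78 xor 190 = 240

00100110 00100111 00110011 10011111 11101101 11010000 00110001 00011110 01100110 11010010 11110000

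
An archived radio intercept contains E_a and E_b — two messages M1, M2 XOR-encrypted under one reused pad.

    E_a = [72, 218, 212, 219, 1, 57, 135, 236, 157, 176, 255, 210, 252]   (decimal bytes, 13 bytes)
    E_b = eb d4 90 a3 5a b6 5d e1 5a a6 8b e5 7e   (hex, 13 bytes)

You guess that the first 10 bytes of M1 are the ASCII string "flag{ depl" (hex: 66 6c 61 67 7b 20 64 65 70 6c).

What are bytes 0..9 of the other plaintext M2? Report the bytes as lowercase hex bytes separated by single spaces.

c5 62 25 1f 20 af be 68 b7 7a

First, E_a ⊕ E_b = (M1 ⊕ K) ⊕ (M2 ⊕ K) = M1 ⊕ M2, so the key drops out. Then M2 = (M1 ⊕ M2) ⊕ M1 over the first 10 bytes.
byte 0: (48 xor eb) xor 66 = a3 xor 66 = c5
byte 1: (da xor d4) xor 6c = 0e xor 6c = 62
byte 2: (d4 xor 90) xor 61 = 44 xor 61 = 25
byte 3: (db xor a3) xor 67 = 78 xor 67 = 1f
byte 4: (01 xor 5a) xor 7b = 5b xor 7b = 20
byte 5: (39 xor b6) xor 20 = 8f xor 20 = af
byte 6: (87 xor 5d) xor 64 = da xor 64 = be
byte 7: (ec xor e1) xor 65 = 0d xor 65 = 68
byte 8: (9d xor 5a) xor 70 = c7 xor 70 = b7
byte 9: (b0 xor a6) xor 6c = 16 xor 6c = 7a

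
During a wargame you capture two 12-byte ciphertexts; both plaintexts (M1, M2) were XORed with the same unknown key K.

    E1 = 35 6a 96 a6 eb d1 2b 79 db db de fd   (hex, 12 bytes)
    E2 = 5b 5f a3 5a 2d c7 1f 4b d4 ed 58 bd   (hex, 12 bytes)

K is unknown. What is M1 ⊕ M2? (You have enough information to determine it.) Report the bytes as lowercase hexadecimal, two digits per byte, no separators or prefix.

6e3535fcc61634320f368640

E1 ⊕ E2 = (M1 ⊕ K) ⊕ (M2 ⊕ K) = M1 ⊕ M2 — the shared key cancels under XOR.
byte 0: 35 ^ 5b = 6e
byte 1: 6a ^ 5f = 35
byte 2: 96 ^ a3 = 35
byte 3: a6 ^ 5a = fc
byte 4: eb ^ 2d = c6
byte 5: d1 ^ c7 = 16
byte 6: 2b ^ 1f = 34
byte 7: 79 ^ 4b = 32
byte 8: db ^ d4 = 0f
byte 9: db ^ ed = 36
byte 10: de ^ 58 = 86
byte 11: fd ^ bd = 40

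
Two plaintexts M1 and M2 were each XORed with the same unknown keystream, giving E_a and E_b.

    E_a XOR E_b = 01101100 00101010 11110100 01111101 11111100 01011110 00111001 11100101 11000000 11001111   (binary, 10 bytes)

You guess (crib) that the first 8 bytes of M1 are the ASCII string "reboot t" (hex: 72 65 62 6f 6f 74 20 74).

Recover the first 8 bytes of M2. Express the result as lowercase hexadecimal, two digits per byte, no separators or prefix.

1e4f9612932a1991

Since E_a ⊕ E_b = M1 ⊕ M2, XORing with the guessed M1 bytes yields the corresponding M2 bytes: M2 = (E_a ⊕ E_b) ⊕ M1.
6c ⊕ 72 = 1e
2a ⊕ 65 = 4f
f4 ⊕ 62 = 96
7d ⊕ 6f = 12
fc ⊕ 6f = 93
5e ⊕ 74 = 2a
39 ⊕ 20 = 19
e5 ⊕ 74 = 91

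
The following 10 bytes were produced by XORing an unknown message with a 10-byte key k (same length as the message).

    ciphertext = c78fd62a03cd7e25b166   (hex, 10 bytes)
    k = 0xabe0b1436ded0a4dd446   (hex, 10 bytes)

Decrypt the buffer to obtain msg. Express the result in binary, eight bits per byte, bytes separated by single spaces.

XOR is its own inverse, so applying the key byte-wise gives the result directly.
c7 ^ ab = 6c
8f ^ e0 = 6f
d6 ^ b1 = 67
2a ^ 43 = 69
03 ^ 6d = 6e
cd ^ ed = 20
7e ^ 0a = 74
25 ^ 4d = 68
b1 ^ d4 = 65
66 ^ 46 = 20

01101100 01101111 01100111 01101001 01101110 00100000 01110100 01101000 01100101 00100000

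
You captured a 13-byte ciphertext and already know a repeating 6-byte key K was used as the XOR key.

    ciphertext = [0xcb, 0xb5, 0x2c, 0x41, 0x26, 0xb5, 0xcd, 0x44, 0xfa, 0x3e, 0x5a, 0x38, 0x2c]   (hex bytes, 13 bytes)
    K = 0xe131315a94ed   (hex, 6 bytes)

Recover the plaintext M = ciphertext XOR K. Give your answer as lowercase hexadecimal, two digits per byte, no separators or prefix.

The 6-byte key repeats, so the effective keystream is e1 31 31 5a 94 ed e1 31 31 5a 94 ed e1.
byte 0: 11001011 ⊕ 11100001 = 00101010
byte 1: 10110101 ⊕ 00110001 = 10000100
byte 2: 00101100 ⊕ 00110001 = 00011101
byte 3: 01000001 ⊕ 01011010 = 00011011
byte 4: 00100110 ⊕ 10010100 = 10110010
byte 5: 10110101 ⊕ 11101101 = 01011000
byte 6: 11001101 ⊕ 11100001 = 00101100
byte 7: 01000100 ⊕ 00110001 = 01110101
byte 8: 11111010 ⊕ 00110001 = 11001011
byte 9: 00111110 ⊕ 01011010 = 01100100
byte 10: 01011010 ⊕ 10010100 = 11001110
byte 11: 00111000 ⊕ 11101101 = 11010101
byte 12: 00101100 ⊕ 11100001 = 11001101

2a841d1bb2582c75cb64ced5cd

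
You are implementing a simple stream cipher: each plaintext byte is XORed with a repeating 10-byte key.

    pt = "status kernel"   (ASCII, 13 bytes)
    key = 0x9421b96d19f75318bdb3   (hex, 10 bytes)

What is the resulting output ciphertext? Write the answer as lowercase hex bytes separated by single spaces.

e7 55 d8 19 6c 84 73 73 d8 c1 fa 44 d5

The 10-byte key repeats, so the effective keystream is 94 21 b9 6d 19 f7 53 18 bd b3 94 21 b9.
byte 0: 115 XOR 148 = 231
byte 1: 116 XOR  33 =  85
byte 2:  97 XOR 185 = 216
byte 3: 116 XOR 109 =  25
byte 4: 117 XOR  25 = 108
byte 5: 115 XOR 247 = 132
byte 6:  32 XOR  83 = 115
byte 7: 107 XOR  24 = 115
byte 8: 101 XOR 189 = 216
byte 9: 114 XOR 179 = 193
byte 10: 110 XOR 148 = 250
byte 11: 101 XOR  33 =  68
byte 12: 108 XOR 185 = 213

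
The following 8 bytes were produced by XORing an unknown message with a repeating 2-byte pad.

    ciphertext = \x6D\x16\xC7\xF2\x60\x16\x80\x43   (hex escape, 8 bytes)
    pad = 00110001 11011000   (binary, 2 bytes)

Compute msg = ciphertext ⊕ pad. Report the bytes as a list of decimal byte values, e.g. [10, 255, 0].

The 2-byte key repeats, so the effective keystream is 31 d8 31 d8 31 d8 31 d8.
byte 0: 6d xor 31 = 5c
byte 1: 16 xor d8 = ce
byte 2: c7 xor 31 = f6
byte 3: f2 xor d8 = 2a
byte 4: 60 xor 31 = 51
byte 5: 16 xor d8 = ce
byte 6: 80 xor 31 = b1
byte 7: 43 xor d8 = 9b

[92, 206, 246, 42, 81, 206, 177, 155]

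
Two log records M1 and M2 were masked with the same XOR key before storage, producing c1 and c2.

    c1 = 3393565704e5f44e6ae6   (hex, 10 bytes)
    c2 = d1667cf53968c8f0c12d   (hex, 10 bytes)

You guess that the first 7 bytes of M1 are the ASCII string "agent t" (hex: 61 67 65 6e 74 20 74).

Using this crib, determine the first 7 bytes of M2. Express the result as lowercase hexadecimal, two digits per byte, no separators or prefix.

First, c1 ⊕ c2 = (M1 ⊕ K) ⊕ (M2 ⊕ K) = M1 ⊕ M2, so the key drops out. Then M2 = (M1 ⊕ M2) ⊕ M1 over the first 7 bytes.
byte 0: (33 ⊕ d1) ⊕ 61 = e2 ⊕ 61 = 83
byte 1: (93 ⊕ 66) ⊕ 67 = f5 ⊕ 67 = 92
byte 2: (56 ⊕ 7c) ⊕ 65 = 2a ⊕ 65 = 4f
byte 3: (57 ⊕ f5) ⊕ 6e = a2 ⊕ 6e = cc
byte 4: (04 ⊕ 39) ⊕ 74 = 3d ⊕ 74 = 49
byte 5: (e5 ⊕ 68) ⊕ 20 = 8d ⊕ 20 = ad
byte 6: (f4 ⊕ c8) ⊕ 74 = 3c ⊕ 74 = 48

83924fcc49ad48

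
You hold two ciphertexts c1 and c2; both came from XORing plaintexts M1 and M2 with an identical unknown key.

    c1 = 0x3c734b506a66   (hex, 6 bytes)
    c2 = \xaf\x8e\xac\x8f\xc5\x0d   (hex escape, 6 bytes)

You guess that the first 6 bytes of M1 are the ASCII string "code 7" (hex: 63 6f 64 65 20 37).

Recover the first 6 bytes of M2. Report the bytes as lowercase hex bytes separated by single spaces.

First, c1 ⊕ c2 = (M1 ⊕ K) ⊕ (M2 ⊕ K) = M1 ⊕ M2, so the key drops out. Then M2 = (M1 ⊕ M2) ⊕ M1 over the first 6 bytes.
byte 0: (3c xor af) xor 63 = 93 xor 63 = f0
byte 1: (73 xor 8e) xor 6f = fd xor 6f = 92
byte 2: (4b xor ac) xor 64 = e7 xor 64 = 83
byte 3: (50 xor 8f) xor 65 = df xor 65 = ba
byte 4: (6a xor c5) xor 20 = af xor 20 = 8f
byte 5: (66 xor 0d) xor 37 = 6b xor 37 = 5c

f0 92 83 ba 8f 5c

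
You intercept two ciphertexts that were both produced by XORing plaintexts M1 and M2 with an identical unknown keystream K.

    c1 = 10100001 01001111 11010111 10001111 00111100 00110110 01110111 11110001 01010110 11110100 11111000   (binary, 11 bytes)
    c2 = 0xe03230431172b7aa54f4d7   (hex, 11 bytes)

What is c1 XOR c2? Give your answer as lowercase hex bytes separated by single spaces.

41 7d e7 cc 2d 44 c0 5b 02 00 2f

c1 ⊕ c2 = (M1 ⊕ K) ⊕ (M2 ⊕ K) = M1 ⊕ M2 — the shared key cancels under XOR.
byte 0: a1 xor e0 = 41
byte 1: 4f xor 32 = 7d
byte 2: d7 xor 30 = e7
byte 3: 8f xor 43 = cc
byte 4: 3c xor 11 = 2d
byte 5: 36 xor 72 = 44
byte 6: 77 xor b7 = c0
byte 7: f1 xor aa = 5b
byte 8: 56 xor 54 = 02
byte 9: f4 xor f4 = 00
byte 10: f8 xor d7 = 2f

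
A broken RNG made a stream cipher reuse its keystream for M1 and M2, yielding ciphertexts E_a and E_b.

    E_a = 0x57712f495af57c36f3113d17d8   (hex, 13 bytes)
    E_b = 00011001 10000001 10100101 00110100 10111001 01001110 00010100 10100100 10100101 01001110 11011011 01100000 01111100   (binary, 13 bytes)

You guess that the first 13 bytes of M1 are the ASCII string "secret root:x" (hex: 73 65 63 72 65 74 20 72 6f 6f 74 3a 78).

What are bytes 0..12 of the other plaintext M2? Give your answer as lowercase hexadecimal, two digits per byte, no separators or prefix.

3d95e90f86cf48e03930924ddc

First, E_a ⊕ E_b = (M1 ⊕ K) ⊕ (M2 ⊕ K) = M1 ⊕ M2, so the key drops out. Then M2 = (M1 ⊕ M2) ⊕ M1 over the first 13 bytes.
byte 0: (57 ⊕ 19) ⊕ 73 = 4e ⊕ 73 = 3d
byte 1: (71 ⊕ 81) ⊕ 65 = f0 ⊕ 65 = 95
byte 2: (2f ⊕ a5) ⊕ 63 = 8a ⊕ 63 = e9
byte 3: (49 ⊕ 34) ⊕ 72 = 7d ⊕ 72 = 0f
byte 4: (5a ⊕ b9) ⊕ 65 = e3 ⊕ 65 = 86
byte 5: (f5 ⊕ 4e) ⊕ 74 = bb ⊕ 74 = cf
byte 6: (7c ⊕ 14) ⊕ 20 = 68 ⊕ 20 = 48
byte 7: (36 ⊕ a4) ⊕ 72 = 92 ⊕ 72 = e0
byte 8: (f3 ⊕ a5) ⊕ 6f = 56 ⊕ 6f = 39
byte 9: (11 ⊕ 4e) ⊕ 6f = 5f ⊕ 6f = 30
byte 10: (3d ⊕ db) ⊕ 74 = e6 ⊕ 74 = 92
byte 11: (17 ⊕ 60) ⊕ 3a = 77 ⊕ 3a = 4d
byte 12: (d8 ⊕ 7c) ⊕ 78 = a4 ⊕ 78 = dc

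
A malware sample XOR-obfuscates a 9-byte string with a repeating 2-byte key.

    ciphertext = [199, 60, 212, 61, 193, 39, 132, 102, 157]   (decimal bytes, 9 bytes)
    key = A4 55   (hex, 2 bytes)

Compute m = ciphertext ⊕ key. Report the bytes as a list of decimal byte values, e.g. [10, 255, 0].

[99, 105, 112, 104, 101, 114, 32, 51, 57]

The 2-byte key repeats, so the effective keystream is a4 55 a4 55 a4 55 a4 55 a4.
byte 0: c7 ⊕ a4 = 63
byte 1: 3c ⊕ 55 = 69
byte 2: d4 ⊕ a4 = 70
byte 3: 3d ⊕ 55 = 68
byte 4: c1 ⊕ a4 = 65
byte 5: 27 ⊕ 55 = 72
byte 6: 84 ⊕ a4 = 20
byte 7: 66 ⊕ 55 = 33
byte 8: 9d ⊕ a4 = 39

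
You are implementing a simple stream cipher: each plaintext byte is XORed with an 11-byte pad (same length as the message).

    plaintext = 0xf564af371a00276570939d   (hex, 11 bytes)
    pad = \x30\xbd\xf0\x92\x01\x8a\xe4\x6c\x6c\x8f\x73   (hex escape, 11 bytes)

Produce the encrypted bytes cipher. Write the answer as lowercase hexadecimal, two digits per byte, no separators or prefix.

XOR is its own inverse, so applying the key byte-wise gives the result directly.
byte 0: f5 ^ 30 = c5
byte 1: 64 ^ bd = d9
byte 2: af ^ f0 = 5f
byte 3: 37 ^ 92 = a5
byte 4: 1a ^ 01 = 1b
byte 5: 00 ^ 8a = 8a
byte 6: 27 ^ e4 = c3
byte 7: 65 ^ 6c = 09
byte 8: 70 ^ 6c = 1c
byte 9: 93 ^ 8f = 1c
byte 10: 9d ^ 73 = ee

c5d95fa51b8ac3091c1cee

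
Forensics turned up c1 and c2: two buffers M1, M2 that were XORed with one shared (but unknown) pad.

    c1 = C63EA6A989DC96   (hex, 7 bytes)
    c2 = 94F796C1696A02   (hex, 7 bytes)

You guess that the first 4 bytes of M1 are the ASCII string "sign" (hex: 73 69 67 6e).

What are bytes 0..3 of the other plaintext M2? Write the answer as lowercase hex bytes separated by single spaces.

21 a0 57 06

First, c1 ⊕ c2 = (M1 ⊕ K) ⊕ (M2 ⊕ K) = M1 ⊕ M2, so the key drops out. Then M2 = (M1 ⊕ M2) ⊕ M1 over the first 4 bytes.
byte 0: (c6 ⊕ 94) ⊕ 73 = 52 ⊕ 73 = 21
byte 1: (3e ⊕ f7) ⊕ 69 = c9 ⊕ 69 = a0
byte 2: (a6 ⊕ 96) ⊕ 67 = 30 ⊕ 67 = 57
byte 3: (a9 ⊕ c1) ⊕ 6e = 68 ⊕ 6e = 06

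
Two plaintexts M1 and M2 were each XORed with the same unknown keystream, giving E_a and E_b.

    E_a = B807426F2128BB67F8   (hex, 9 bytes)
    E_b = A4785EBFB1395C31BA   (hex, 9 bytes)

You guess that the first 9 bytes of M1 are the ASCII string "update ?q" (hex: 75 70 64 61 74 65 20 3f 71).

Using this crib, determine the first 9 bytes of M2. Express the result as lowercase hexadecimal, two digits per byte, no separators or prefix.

690f78b1e474c76933

First, E_a ⊕ E_b = (M1 ⊕ K) ⊕ (M2 ⊕ K) = M1 ⊕ M2, so the key drops out. Then M2 = (M1 ⊕ M2) ⊕ M1 over the first 9 bytes.
byte 0: (b8 XOR a4) XOR 75 = 1c XOR 75 = 69
byte 1: (07 XOR 78) XOR 70 = 7f XOR 70 = 0f
byte 2: (42 XOR 5e) XOR 64 = 1c XOR 64 = 78
byte 3: (6f XOR bf) XOR 61 = d0 XOR 61 = b1
byte 4: (21 XOR b1) XOR 74 = 90 XOR 74 = e4
byte 5: (28 XOR 39) XOR 65 = 11 XOR 65 = 74
byte 6: (bb XOR 5c) XOR 20 = e7 XOR 20 = c7
byte 7: (67 XOR 31) XOR 3f = 56 XOR 3f = 69
byte 8: (f8 XOR ba) XOR 71 = 42 XOR 71 = 33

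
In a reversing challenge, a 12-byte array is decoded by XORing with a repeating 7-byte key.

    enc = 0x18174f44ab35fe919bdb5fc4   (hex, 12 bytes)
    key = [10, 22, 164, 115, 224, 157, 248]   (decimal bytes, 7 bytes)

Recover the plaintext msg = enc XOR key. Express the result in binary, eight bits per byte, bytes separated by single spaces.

The 7-byte key repeats, so the effective keystream is 0a 16 a4 73 e0 9d f8 0a 16 a4 73 e0.
byte 0: 18 ^ 0a = 12
byte 1: 17 ^ 16 = 01
byte 2: 4f ^ a4 = eb
byte 3: 44 ^ 73 = 37
byte 4: ab ^ e0 = 4b
byte 5: 35 ^ 9d = a8
byte 6: fe ^ f8 = 06
byte 7: 91 ^ 0a = 9b
byte 8: 9b ^ 16 = 8d
byte 9: db ^ a4 = 7f
byte 10: 5f ^ 73 = 2c
byte 11: c4 ^ e0 = 24

00010010 00000001 11101011 00110111 01001011 10101000 00000110 10011011 10001101 01111111 00101100 00100100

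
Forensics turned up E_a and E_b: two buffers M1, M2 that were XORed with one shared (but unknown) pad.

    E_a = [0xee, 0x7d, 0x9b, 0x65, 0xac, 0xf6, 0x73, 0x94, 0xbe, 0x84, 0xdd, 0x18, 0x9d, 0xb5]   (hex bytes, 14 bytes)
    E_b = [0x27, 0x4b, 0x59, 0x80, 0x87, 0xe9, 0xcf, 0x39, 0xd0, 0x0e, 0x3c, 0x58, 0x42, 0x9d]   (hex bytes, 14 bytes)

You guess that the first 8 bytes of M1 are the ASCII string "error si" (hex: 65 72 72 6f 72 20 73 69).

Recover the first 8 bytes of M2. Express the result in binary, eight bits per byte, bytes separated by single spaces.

First, E_a ⊕ E_b = (M1 ⊕ K) ⊕ (M2 ⊕ K) = M1 ⊕ M2, so the key drops out. Then M2 = (M1 ⊕ M2) ⊕ M1 over the first 8 bytes.
byte 0: (ee xor 27) xor 65 = c9 xor 65 = ac
byte 1: (7d xor 4b) xor 72 = 36 xor 72 = 44
byte 2: (9b xor 59) xor 72 = c2 xor 72 = b0
byte 3: (65 xor 80) xor 6f = e5 xor 6f = 8a
byte 4: (ac xor 87) xor 72 = 2b xor 72 = 59
byte 5: (f6 xor e9) xor 20 = 1f xor 20 = 3f
byte 6: (73 xor cf) xor 73 = bc xor 73 = cf
byte 7: (94 xor 39) xor 69 = ad xor 69 = c4

10101100 01000100 10110000 10001010 01011001 00111111 11001111 11000100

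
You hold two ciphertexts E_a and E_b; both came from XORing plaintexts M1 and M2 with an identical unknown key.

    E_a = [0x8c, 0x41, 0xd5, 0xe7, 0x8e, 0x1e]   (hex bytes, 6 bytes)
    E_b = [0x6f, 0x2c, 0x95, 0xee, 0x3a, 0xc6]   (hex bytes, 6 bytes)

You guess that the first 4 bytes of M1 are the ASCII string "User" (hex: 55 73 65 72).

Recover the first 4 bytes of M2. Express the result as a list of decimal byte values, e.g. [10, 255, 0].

First, E_a ⊕ E_b = (M1 ⊕ K) ⊕ (M2 ⊕ K) = M1 ⊕ M2, so the key drops out. Then M2 = (M1 ⊕ M2) ⊕ M1 over the first 4 bytes.
byte 0: (8c XOR 6f) XOR 55 = e3 XOR 55 = b6
byte 1: (41 XOR 2c) XOR 73 = 6d XOR 73 = 1e
byte 2: (d5 XOR 95) XOR 65 = 40 XOR 65 = 25
byte 3: (e7 XOR ee) XOR 72 = 09 XOR 72 = 7b

[182, 30, 37, 123]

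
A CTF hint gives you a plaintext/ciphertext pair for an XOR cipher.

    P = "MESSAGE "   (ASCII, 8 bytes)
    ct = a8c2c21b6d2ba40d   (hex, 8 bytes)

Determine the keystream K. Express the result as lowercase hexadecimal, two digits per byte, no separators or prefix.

Since ct = P ⊕ K, XORing both sides with P gives K = P ⊕ ct.
01001101 ^ 10101000 = 11100101
01000101 ^ 11000010 = 10000111
01010011 ^ 11000010 = 10010001
01010011 ^ 00011011 = 01001000
01000001 ^ 01101101 = 00101100
01000111 ^ 00101011 = 01101100
01000101 ^ 10100100 = 11100001
00100000 ^ 00001101 = 00101101

e58791482c6ce12d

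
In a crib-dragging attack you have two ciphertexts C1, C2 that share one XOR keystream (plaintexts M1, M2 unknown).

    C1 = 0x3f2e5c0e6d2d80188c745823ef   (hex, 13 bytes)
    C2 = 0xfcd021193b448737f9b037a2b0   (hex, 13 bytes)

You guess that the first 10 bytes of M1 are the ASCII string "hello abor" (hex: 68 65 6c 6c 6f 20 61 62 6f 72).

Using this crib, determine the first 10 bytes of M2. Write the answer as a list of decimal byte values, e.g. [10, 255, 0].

[171, 155, 17, 123, 57, 73, 102, 77, 26, 182]

First, C1 ⊕ C2 = (M1 ⊕ K) ⊕ (M2 ⊕ K) = M1 ⊕ M2, so the key drops out. Then M2 = (M1 ⊕ M2) ⊕ M1 over the first 10 bytes.
byte 0: (3f XOR fc) XOR 68 = c3 XOR 68 = ab
byte 1: (2e XOR d0) XOR 65 = fe XOR 65 = 9b
byte 2: (5c XOR 21) XOR 6c = 7d XOR 6c = 11
byte 3: (0e XOR 19) XOR 6c = 17 XOR 6c = 7b
byte 4: (6d XOR 3b) XOR 6f = 56 XOR 6f = 39
byte 5: (2d XOR 44) XOR 20 = 69 XOR 20 = 49
byte 6: (80 XOR 87) XOR 61 = 07 XOR 61 = 66
byte 7: (18 XOR 37) XOR 62 = 2f XOR 62 = 4d
byte 8: (8c XOR f9) XOR 6f = 75 XOR 6f = 1a
byte 9: (74 XOR b0) XOR 72 = c4 XOR 72 = b6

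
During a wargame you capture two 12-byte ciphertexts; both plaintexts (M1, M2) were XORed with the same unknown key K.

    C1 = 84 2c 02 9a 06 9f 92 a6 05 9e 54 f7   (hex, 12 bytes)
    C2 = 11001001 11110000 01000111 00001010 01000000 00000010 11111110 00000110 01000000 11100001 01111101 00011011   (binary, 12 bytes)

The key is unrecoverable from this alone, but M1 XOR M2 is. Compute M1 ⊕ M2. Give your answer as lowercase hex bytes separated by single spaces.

4d dc 45 90 46 9d 6c a0 45 7f 29 ec

C1 ⊕ C2 = (M1 ⊕ K) ⊕ (M2 ⊕ K) = M1 ⊕ M2 — the shared key cancels under XOR.
10000100 ^ 11001001 = 01001101
00101100 ^ 11110000 = 11011100
00000010 ^ 01000111 = 01000101
10011010 ^ 00001010 = 10010000
00000110 ^ 01000000 = 01000110
10011111 ^ 00000010 = 10011101
10010010 ^ 11111110 = 01101100
10100110 ^ 00000110 = 10100000
00000101 ^ 01000000 = 01000101
10011110 ^ 11100001 = 01111111
01010100 ^ 01111101 = 00101001
11110111 ^ 00011011 = 11101100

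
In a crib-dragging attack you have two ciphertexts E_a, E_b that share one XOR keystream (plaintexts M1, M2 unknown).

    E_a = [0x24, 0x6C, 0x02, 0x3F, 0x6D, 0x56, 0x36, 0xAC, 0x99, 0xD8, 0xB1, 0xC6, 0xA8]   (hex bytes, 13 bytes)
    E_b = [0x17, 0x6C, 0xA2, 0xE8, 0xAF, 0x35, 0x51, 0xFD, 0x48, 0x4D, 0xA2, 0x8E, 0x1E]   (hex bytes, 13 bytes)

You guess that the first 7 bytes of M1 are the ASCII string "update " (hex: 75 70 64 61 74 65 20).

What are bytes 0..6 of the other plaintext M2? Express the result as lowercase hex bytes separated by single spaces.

First, E_a ⊕ E_b = (M1 ⊕ K) ⊕ (M2 ⊕ K) = M1 ⊕ M2, so the key drops out. Then M2 = (M1 ⊕ M2) ⊕ M1 over the first 7 bytes.
byte 0: (24 XOR 17) XOR 75 = 33 XOR 75 = 46
byte 1: (6c XOR 6c) XOR 70 = 00 XOR 70 = 70
byte 2: (02 XOR a2) XOR 64 = a0 XOR 64 = c4
byte 3: (3f XOR e8) XOR 61 = d7 XOR 61 = b6
byte 4: (6d XOR af) XOR 74 = c2 XOR 74 = b6
byte 5: (56 XOR 35) XOR 65 = 63 XOR 65 = 06
byte 6: (36 XOR 51) XOR 20 = 67 XOR 20 = 47

46 70 c4 b6 b6 06 47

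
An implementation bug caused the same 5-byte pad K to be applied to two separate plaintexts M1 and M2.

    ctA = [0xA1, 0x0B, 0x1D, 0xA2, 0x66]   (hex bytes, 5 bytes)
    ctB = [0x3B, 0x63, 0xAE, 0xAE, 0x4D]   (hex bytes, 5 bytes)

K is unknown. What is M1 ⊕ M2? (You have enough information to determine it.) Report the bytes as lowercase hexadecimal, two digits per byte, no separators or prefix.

9a68b30c2b

ctA ⊕ ctB = (M1 ⊕ K) ⊕ (M2 ⊕ K) = M1 ⊕ M2 — the shared key cancels under XOR.
byte 0: a1 ^ 3b = 9a
byte 1: 0b ^ 63 = 68
byte 2: 1d ^ ae = b3
byte 3: a2 ^ ae = 0c
byte 4: 66 ^ 4d = 2b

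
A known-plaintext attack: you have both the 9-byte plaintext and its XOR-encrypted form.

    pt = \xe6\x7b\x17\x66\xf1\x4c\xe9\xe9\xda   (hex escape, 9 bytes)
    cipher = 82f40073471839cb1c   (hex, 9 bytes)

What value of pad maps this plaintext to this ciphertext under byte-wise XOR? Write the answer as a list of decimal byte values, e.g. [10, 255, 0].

Since cipher = pt ⊕ pad, XORing both sides with pt gives pad = pt ⊕ cipher.
byte 0: e6 xor 82 = 64
byte 1: 7b xor f4 = 8f
byte 2: 17 xor 00 = 17
byte 3: 66 xor 73 = 15
byte 4: f1 xor 47 = b6
byte 5: 4c xor 18 = 54
byte 6: e9 xor 39 = d0
byte 7: e9 xor cb = 22
byte 8: da xor 1c = c6

[100, 143, 23, 21, 182, 84, 208, 34, 198]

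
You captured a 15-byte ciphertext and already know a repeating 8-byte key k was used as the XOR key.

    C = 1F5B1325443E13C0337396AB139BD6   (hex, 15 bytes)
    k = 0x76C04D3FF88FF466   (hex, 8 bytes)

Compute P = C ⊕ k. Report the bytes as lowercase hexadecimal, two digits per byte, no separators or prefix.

The 8-byte key repeats, so the effective keystream is 76 c0 4d 3f f8 8f f4 66 76 c0 4d 3f f8 8f f4.
byte 0: 1f ^ 76 = 69
byte 1: 5b ^ c0 = 9b
byte 2: 13 ^ 4d = 5e
byte 3: 25 ^ 3f = 1a
byte 4: 44 ^ f8 = bc
byte 5: 3e ^ 8f = b1
byte 6: 13 ^ f4 = e7
byte 7: c0 ^ 66 = a6
byte 8: 33 ^ 76 = 45
byte 9: 73 ^ c0 = b3
byte 10: 96 ^ 4d = db
byte 11: ab ^ 3f = 94
byte 12: 13 ^ f8 = eb
byte 13: 9b ^ 8f = 14
byte 14: d6 ^ f4 = 22

699b5e1abcb1e7a645b3db94eb1422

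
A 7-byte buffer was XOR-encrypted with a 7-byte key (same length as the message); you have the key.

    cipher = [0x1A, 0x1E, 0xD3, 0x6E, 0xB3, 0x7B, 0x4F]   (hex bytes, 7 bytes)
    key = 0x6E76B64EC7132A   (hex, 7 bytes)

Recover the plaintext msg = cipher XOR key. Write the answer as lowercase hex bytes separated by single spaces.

XOR is its own inverse, so applying the key byte-wise gives the result directly.
 26 ^ 110 = 116
 30 ^ 118 = 104
211 ^ 182 = 101
110 ^  78 =  32
179 ^ 199 = 116
123 ^  19 = 104
 79 ^  42 = 101

74 68 65 20 74 68 65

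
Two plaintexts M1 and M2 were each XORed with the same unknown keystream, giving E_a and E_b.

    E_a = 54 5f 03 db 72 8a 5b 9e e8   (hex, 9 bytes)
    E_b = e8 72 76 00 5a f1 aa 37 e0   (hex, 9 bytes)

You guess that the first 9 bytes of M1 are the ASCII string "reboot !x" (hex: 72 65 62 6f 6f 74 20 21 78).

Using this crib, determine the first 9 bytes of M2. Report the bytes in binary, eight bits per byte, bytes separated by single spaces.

11001110 01001000 00010111 10110100 01000111 00001111 11010001 10001000 01110000

First, E_a ⊕ E_b = (M1 ⊕ K) ⊕ (M2 ⊕ K) = M1 ⊕ M2, so the key drops out. Then M2 = (M1 ⊕ M2) ⊕ M1 over the first 9 bytes.
byte 0: (54 xor e8) xor 72 = bc xor 72 = ce
byte 1: (5f xor 72) xor 65 = 2d xor 65 = 48
byte 2: (03 xor 76) xor 62 = 75 xor 62 = 17
byte 3: (db xor 00) xor 6f = db xor 6f = b4
byte 4: (72 xor 5a) xor 6f = 28 xor 6f = 47
byte 5: (8a xor f1) xor 74 = 7b xor 74 = 0f
byte 6: (5b xor aa) xor 20 = f1 xor 20 = d1
byte 7: (9e xor 37) xor 21 = a9 xor 21 = 88
byte 8: (e8 xor e0) xor 78 = 08 xor 78 = 70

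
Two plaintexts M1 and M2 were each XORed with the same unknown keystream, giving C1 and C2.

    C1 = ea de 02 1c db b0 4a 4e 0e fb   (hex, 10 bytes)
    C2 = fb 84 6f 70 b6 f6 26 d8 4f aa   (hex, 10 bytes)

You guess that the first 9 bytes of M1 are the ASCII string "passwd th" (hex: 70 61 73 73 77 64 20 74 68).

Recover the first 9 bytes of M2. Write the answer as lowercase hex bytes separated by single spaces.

61 3b 1e 1f 1a 22 4c e2 29

First, C1 ⊕ C2 = (M1 ⊕ K) ⊕ (M2 ⊕ K) = M1 ⊕ M2, so the key drops out. Then M2 = (M1 ⊕ M2) ⊕ M1 over the first 9 bytes.
byte 0: (ea ^ fb) ^ 70 = 11 ^ 70 = 61
byte 1: (de ^ 84) ^ 61 = 5a ^ 61 = 3b
byte 2: (02 ^ 6f) ^ 73 = 6d ^ 73 = 1e
byte 3: (1c ^ 70) ^ 73 = 6c ^ 73 = 1f
byte 4: (db ^ b6) ^ 77 = 6d ^ 77 = 1a
byte 5: (b0 ^ f6) ^ 64 = 46 ^ 64 = 22
byte 6: (4a ^ 26) ^ 20 = 6c ^ 20 = 4c
byte 7: (4e ^ d8) ^ 74 = 96 ^ 74 = e2
byte 8: (0e ^ 4f) ^ 68 = 41 ^ 68 = 29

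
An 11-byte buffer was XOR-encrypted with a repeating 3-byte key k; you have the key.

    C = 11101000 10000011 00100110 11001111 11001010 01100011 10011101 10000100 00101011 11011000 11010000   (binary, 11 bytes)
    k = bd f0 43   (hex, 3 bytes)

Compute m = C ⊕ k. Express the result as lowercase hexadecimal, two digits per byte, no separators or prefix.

The 3-byte key repeats, so the effective keystream is bd f0 43 bd f0 43 bd f0 43 bd f0.
byte 0: e8 ⊕ bd = 55
byte 1: 83 ⊕ f0 = 73
byte 2: 26 ⊕ 43 = 65
byte 3: cf ⊕ bd = 72
byte 4: ca ⊕ f0 = 3a
byte 5: 63 ⊕ 43 = 20
byte 6: 9d ⊕ bd = 20
byte 7: 84 ⊕ f0 = 74
byte 8: 2b ⊕ 43 = 68
byte 9: d8 ⊕ bd = 65
byte 10: d0 ⊕ f0 = 20

557365723a202074686520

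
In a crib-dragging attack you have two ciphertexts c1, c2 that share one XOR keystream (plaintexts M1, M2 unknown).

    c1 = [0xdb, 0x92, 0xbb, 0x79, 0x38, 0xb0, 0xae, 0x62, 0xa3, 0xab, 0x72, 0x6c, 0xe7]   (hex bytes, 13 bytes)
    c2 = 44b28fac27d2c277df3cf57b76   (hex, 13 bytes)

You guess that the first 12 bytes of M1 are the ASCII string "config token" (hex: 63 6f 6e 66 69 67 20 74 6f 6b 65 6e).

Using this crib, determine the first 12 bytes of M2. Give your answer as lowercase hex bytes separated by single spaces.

fc 4f 5a b3 76 05 4c 61 13 fc e2 79

First, c1 ⊕ c2 = (M1 ⊕ K) ⊕ (M2 ⊕ K) = M1 ⊕ M2, so the key drops out. Then M2 = (M1 ⊕ M2) ⊕ M1 over the first 12 bytes.
byte 0: (db xor 44) xor 63 = 9f xor 63 = fc
byte 1: (92 xor b2) xor 6f = 20 xor 6f = 4f
byte 2: (bb xor 8f) xor 6e = 34 xor 6e = 5a
byte 3: (79 xor ac) xor 66 = d5 xor 66 = b3
byte 4: (38 xor 27) xor 69 = 1f xor 69 = 76
byte 5: (b0 xor d2) xor 67 = 62 xor 67 = 05
byte 6: (ae xor c2) xor 20 = 6c xor 20 = 4c
byte 7: (62 xor 77) xor 74 = 15 xor 74 = 61
byte 8: (a3 xor df) xor 6f = 7c xor 6f = 13
byte 9: (ab xor 3c) xor 6b = 97 xor 6b = fc
byte 10: (72 xor f5) xor 65 = 87 xor 65 = e2
byte 11: (6c xor 7b) xor 6e = 17 xor 6e = 79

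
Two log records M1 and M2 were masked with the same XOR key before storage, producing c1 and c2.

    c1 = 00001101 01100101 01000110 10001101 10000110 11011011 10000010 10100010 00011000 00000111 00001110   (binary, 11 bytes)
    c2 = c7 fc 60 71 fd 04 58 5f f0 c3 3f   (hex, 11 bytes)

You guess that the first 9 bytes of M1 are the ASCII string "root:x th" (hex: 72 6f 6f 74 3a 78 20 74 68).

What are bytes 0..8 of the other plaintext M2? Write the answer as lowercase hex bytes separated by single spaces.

First, c1 ⊕ c2 = (M1 ⊕ K) ⊕ (M2 ⊕ K) = M1 ⊕ M2, so the key drops out. Then M2 = (M1 ⊕ M2) ⊕ M1 over the first 9 bytes.
byte 0: (0d xor c7) xor 72 = ca xor 72 = b8
byte 1: (65 xor fc) xor 6f = 99 xor 6f = f6
byte 2: (46 xor 60) xor 6f = 26 xor 6f = 49
byte 3: (8d xor 71) xor 74 = fc xor 74 = 88
byte 4: (86 xor fd) xor 3a = 7b xor 3a = 41
byte 5: (db xor 04) xor 78 = df xor 78 = a7
byte 6: (82 xor 58) xor 20 = da xor 20 = fa
byte 7: (a2 xor 5f) xor 74 = fd xor 74 = 89
byte 8: (18 xor f0) xor 68 = e8 xor 68 = 80

b8 f6 49 88 41 a7 fa 89 80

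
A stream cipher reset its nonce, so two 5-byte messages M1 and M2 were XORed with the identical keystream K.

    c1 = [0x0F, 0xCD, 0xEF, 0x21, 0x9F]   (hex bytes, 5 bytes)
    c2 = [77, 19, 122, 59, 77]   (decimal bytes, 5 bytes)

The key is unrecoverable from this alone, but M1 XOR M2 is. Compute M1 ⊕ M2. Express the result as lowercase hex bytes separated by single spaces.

c1 ⊕ c2 = (M1 ⊕ K) ⊕ (M2 ⊕ K) = M1 ⊕ M2 — the shared key cancels under XOR.
0f xor 4d = 42
cd xor 13 = de
ef xor 7a = 95
21 xor 3b = 1a
9f xor 4d = d2

42 de 95 1a d2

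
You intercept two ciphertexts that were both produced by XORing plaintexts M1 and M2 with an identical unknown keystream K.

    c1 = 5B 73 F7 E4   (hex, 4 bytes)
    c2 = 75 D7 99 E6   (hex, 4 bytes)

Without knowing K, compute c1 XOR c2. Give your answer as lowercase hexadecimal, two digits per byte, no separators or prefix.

2ea46e02

c1 ⊕ c2 = (M1 ⊕ K) ⊕ (M2 ⊕ K) = M1 ⊕ M2 — the shared key cancels under XOR.
 91 xor 117 =  46
115 xor 215 = 164
247 xor 153 = 110
228 xor 230 =   2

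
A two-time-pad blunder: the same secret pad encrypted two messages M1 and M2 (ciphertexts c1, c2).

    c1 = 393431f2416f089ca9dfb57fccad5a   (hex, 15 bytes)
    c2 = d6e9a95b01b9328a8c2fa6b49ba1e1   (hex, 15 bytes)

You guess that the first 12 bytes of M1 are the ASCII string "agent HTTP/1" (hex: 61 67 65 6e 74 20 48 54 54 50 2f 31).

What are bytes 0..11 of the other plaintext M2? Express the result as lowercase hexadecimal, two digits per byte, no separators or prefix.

First, c1 ⊕ c2 = (M1 ⊕ K) ⊕ (M2 ⊕ K) = M1 ⊕ M2, so the key drops out. Then M2 = (M1 ⊕ M2) ⊕ M1 over the first 12 bytes.
byte 0: (39 ⊕ d6) ⊕ 61 = ef ⊕ 61 = 8e
byte 1: (34 ⊕ e9) ⊕ 67 = dd ⊕ 67 = ba
byte 2: (31 ⊕ a9) ⊕ 65 = 98 ⊕ 65 = fd
byte 3: (f2 ⊕ 5b) ⊕ 6e = a9 ⊕ 6e = c7
byte 4: (41 ⊕ 01) ⊕ 74 = 40 ⊕ 74 = 34
byte 5: (6f ⊕ b9) ⊕ 20 = d6 ⊕ 20 = f6
byte 6: (08 ⊕ 32) ⊕ 48 = 3a ⊕ 48 = 72
byte 7: (9c ⊕ 8a) ⊕ 54 = 16 ⊕ 54 = 42
byte 8: (a9 ⊕ 8c) ⊕ 54 = 25 ⊕ 54 = 71
byte 9: (df ⊕ 2f) ⊕ 50 = f0 ⊕ 50 = a0
byte 10: (b5 ⊕ a6) ⊕ 2f = 13 ⊕ 2f = 3c
byte 11: (7f ⊕ b4) ⊕ 31 = cb ⊕ 31 = fa

8ebafdc734f6724271a03cfa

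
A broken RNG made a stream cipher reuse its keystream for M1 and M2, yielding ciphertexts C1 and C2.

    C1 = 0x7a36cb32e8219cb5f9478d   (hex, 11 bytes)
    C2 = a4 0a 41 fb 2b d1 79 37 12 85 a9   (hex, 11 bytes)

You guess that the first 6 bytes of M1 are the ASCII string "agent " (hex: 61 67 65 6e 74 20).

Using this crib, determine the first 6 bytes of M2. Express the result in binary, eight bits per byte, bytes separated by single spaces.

10111111 01011011 11101111 10100111 10110111 11010000

First, C1 ⊕ C2 = (M1 ⊕ K) ⊕ (M2 ⊕ K) = M1 ⊕ M2, so the key drops out. Then M2 = (M1 ⊕ M2) ⊕ M1 over the first 6 bytes.
byte 0: (7a XOR a4) XOR 61 = de XOR 61 = bf
byte 1: (36 XOR 0a) XOR 67 = 3c XOR 67 = 5b
byte 2: (cb XOR 41) XOR 65 = 8a XOR 65 = ef
byte 3: (32 XOR fb) XOR 6e = c9 XOR 6e = a7
byte 4: (e8 XOR 2b) XOR 74 = c3 XOR 74 = b7
byte 5: (21 XOR d1) XOR 20 = f0 XOR 20 = d0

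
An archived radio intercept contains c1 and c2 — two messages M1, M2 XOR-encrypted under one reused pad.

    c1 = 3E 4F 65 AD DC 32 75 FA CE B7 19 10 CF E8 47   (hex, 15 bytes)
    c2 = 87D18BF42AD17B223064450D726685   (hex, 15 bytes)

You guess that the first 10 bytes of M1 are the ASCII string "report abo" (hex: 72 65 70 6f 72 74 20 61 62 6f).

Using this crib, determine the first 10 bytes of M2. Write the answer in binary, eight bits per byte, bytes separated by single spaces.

First, c1 ⊕ c2 = (M1 ⊕ K) ⊕ (M2 ⊕ K) = M1 ⊕ M2, so the key drops out. Then M2 = (M1 ⊕ M2) ⊕ M1 over the first 10 bytes.
byte 0: (3e xor 87) xor 72 = b9 xor 72 = cb
byte 1: (4f xor d1) xor 65 = 9e xor 65 = fb
byte 2: (65 xor 8b) xor 70 = ee xor 70 = 9e
byte 3: (ad xor f4) xor 6f = 59 xor 6f = 36
byte 4: (dc xor 2a) xor 72 = f6 xor 72 = 84
byte 5: (32 xor d1) xor 74 = e3 xor 74 = 97
byte 6: (75 xor 7b) xor 20 = 0e xor 20 = 2e
byte 7: (fa xor 22) xor 61 = d8 xor 61 = b9
byte 8: (ce xor 30) xor 62 = fe xor 62 = 9c
byte 9: (b7 xor 64) xor 6f = d3 xor 6f = bc

11001011 11111011 10011110 00110110 10000100 10010111 00101110 10111001 10011100 10111100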